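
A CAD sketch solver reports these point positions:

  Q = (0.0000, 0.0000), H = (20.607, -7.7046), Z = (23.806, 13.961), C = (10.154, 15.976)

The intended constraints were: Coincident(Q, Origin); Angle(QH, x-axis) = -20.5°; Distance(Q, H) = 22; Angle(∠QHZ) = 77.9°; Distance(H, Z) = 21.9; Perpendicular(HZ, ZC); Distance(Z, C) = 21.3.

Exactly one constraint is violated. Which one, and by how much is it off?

Distance(Z, C) = 21.3 — off by 7.50.

Q = (0.00, 0.00) ✓; QH at -20.50° ✓; |QH| = 22.00 ✓; ∠QHZ = 77.90° ✓; |HZ| = 21.90 ✓; ∠(HZ, ZC) = 90.00° ✓; |ZC| = 13.80 ✗.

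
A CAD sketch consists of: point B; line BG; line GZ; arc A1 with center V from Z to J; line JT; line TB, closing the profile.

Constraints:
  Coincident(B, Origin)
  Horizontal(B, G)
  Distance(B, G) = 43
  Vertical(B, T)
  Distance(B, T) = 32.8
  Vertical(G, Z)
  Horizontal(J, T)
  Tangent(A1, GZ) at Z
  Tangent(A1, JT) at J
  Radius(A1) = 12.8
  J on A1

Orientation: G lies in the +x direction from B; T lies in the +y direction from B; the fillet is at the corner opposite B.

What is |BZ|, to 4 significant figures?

47.42

B is at the origin; BG is horizontal with |BG| = 43.0 and G on the +x side, so G = (43.00, 0.000). B and T share the same x with |BT| = 32.8 and T on the +y side, so T = (0.000, 32.80). The virtual corner opposite B is at (43.00, 32.80). Tangency of A1 to GZ means the radius VZ is perpendicular to GZ and tangency of A1 to JT means the radius VJ is perpendicular to JT, with radius 12.8, so the center V sits 12.8 in from both sides at V = (30.20, 20.00). That places the tangent points at Z = (43.00, 20.00) on GZ and J = (30.20, 32.80) on JT. Then |BZ| = |Z − B| = 47.42.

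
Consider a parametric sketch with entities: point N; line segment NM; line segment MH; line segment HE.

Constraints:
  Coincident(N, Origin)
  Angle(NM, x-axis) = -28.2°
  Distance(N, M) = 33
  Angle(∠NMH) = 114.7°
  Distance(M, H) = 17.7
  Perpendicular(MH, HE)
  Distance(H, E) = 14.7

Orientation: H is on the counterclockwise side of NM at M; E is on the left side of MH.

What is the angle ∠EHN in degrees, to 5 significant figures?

46.406°

∠NMH = 114.7°, so MH runs at -28.2° + (180° − 114.7°) = 37.100° from the x-axis; with |MH| = 17.7, H = M + 17.7·(cos 37.100°, sin 37.100°) = (43.200, -4.9174). MH ⟂ HE; with |HE| = 14.7 on the left of MH, E = H + 14.7·(-0.60321, 0.79758) = (34.333, 6.8071). Then cos ∠EHN = HE·HN / (|HE||HN|), giving 46.406°.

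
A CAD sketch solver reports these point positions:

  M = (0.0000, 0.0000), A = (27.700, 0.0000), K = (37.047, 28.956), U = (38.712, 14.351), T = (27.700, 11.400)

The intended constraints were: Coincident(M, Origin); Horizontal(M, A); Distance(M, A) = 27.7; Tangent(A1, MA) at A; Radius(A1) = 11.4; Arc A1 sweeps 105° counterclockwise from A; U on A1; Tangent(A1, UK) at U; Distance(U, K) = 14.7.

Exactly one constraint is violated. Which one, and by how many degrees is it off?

Tangent(A1, UK) at U — off by 8.50°.

M = (0.00, 0.00) ✓; M.y = 0.00, A.y = 0.00 ✓; |MA| = 27.70 ✓; ∠(TA, AM) = 90.00° ✓; |TA| = 11.40 ✓; bearing(T→U) − bearing(T→A) = 105.0° ✓; |TU| = 11.40 ✓; ∠(TU, UK) = 98.50° ✗; |UK| = 14.70 ✓.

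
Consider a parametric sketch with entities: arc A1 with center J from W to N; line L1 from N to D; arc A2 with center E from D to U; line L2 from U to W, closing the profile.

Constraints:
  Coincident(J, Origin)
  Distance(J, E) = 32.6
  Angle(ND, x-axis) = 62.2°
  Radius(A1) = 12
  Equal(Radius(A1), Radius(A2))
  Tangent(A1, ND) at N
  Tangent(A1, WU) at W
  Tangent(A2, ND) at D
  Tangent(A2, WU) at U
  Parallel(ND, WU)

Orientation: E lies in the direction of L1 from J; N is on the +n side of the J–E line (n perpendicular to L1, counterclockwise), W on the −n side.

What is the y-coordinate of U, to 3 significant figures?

23.2

The slot axis is L1's direction at 62.2°, so u = (cos 62.2°, sin 62.2°) = (0.466, 0.885) and n = (−sin 62.2°, cos 62.2°) = (-0.885, 0.466). J is at the origin and E lies 32.6 along u from J, so E = 32.6·u = (15.2, 28.8). Tangency of A1 to both parallel lines with radius 12.0 puts N and W at J ± 12.0·n: N = (-10.6, 5.60), W = (10.6, -5.60). Equal radii place D and U the same way about E: D = E + 12.0·n = (4.59, 34.4), U = E − 12.0·n = (25.8, 23.2). So U.y = 23.2.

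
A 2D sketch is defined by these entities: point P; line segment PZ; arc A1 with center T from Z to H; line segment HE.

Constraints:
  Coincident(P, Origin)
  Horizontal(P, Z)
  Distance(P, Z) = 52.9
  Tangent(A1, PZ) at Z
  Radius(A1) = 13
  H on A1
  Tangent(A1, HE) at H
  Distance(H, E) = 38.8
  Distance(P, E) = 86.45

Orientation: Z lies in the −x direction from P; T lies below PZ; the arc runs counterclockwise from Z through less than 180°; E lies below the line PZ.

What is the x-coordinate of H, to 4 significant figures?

-65.80

Checks: P.y = 0.00, Z.y = 0.00 ✓; |TH| = 13.00 ✓; ∠(TH, HE) = 90.00° ✓; |HE| = 38.80 ✓; |PE| = 86.45 ✓.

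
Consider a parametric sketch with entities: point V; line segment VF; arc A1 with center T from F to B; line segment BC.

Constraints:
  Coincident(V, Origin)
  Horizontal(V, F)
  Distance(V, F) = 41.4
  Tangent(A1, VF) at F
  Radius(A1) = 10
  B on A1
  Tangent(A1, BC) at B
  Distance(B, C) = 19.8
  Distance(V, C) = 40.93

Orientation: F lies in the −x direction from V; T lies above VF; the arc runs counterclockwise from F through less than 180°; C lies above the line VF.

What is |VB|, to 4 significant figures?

32.70

V is at the origin; V and F share the same y with |VF| = 41.4 and F on the −x side, so F = (-41.40, 0.000). Since A1 is tangent to VF there, TF ⟂ VF, so T = F + (0, 10) = (-41.40, 10.00). Since TB ⟂ BC (tangency), |TC| = √(10.0² + 19.8²) = 22.18 regardless of where B sits on A1. So C lies on both circle(V, 40.93) and circle(T, 22.18); the above-VF intersection is C = (-29.29, 28.59). B is the foot of the tangent from C: B = (-31.46, 8.905).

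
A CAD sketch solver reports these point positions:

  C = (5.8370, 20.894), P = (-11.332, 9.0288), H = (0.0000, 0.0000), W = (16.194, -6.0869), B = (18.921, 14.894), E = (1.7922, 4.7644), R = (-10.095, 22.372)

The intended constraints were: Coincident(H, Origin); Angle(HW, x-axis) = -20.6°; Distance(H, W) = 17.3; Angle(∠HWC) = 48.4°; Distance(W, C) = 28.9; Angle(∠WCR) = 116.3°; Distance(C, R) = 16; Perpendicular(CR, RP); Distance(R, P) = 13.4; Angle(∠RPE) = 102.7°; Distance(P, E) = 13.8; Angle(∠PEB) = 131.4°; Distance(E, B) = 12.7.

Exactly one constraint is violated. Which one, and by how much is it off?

Distance(E, B) = 12.7 — off by 7.20.

H = (0.00, 0.00) ✓; HW at -20.60° ✓; |HW| = 17.30 ✓; ∠HWC = 48.40° ✓; |WC| = 28.90 ✓; ∠WCR = 116.3° ✓; |CR| = 16.00 ✓; ∠(CR, RP) = 90.00° ✓; |RP| = 13.40 ✓; ∠RPE = 102.7° ✓; |PE| = 13.80 ✓; ∠PEB = 131.4° ✓; |EB| = 19.90 ✗.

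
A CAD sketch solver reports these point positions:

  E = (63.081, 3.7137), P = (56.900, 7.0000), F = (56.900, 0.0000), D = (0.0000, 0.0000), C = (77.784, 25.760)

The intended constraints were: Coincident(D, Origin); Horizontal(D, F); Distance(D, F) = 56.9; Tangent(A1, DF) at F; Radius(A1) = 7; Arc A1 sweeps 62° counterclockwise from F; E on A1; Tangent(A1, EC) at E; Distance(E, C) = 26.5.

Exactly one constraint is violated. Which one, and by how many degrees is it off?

Tangent(A1, EC) at E — off by 5.70°.

D = (0.00, 0.00) ✓; D.y = 0.00, F.y = 0.00 ✓; |DF| = 56.90 ✓; ∠(PF, FD) = 90.00° ✓; |PF| = 7.000 ✓; bearing(P→E) − bearing(P→F) = 62.00° ✓; |PE| = 7.000 ✓; ∠(PE, EC) = 95.70° ✗; |EC| = 26.50 ✓.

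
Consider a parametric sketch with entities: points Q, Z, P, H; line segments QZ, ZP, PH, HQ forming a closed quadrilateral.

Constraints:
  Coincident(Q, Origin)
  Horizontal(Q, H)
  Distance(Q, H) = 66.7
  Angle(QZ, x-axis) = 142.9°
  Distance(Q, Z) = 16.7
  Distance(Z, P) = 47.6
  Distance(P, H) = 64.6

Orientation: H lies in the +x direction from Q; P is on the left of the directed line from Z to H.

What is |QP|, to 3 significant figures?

48.5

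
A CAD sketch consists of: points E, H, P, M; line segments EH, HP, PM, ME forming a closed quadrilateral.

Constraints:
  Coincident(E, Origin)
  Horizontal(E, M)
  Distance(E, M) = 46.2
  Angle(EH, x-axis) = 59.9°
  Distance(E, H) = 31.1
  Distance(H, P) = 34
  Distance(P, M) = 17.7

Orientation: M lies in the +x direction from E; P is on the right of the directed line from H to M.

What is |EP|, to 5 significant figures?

29.357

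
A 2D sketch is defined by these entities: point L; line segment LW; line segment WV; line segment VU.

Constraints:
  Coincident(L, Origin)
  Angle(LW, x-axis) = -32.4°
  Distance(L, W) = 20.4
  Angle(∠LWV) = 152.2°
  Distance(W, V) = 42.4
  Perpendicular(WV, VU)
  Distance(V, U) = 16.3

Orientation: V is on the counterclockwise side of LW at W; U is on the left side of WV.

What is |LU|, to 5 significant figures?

60.825

L is at the origin; LW runs at -32.4° with length 20.4, so W = 20.4·(cos -32.4°, sin -32.4°) = (17.224, -10.931). ∠LWV = 152.2°, so WV runs at -32.4° + (180° − 152.2°) = -4.6000° from the x-axis; with |WV| = 42.4, V = W + 42.4·(cos -4.6000°, sin -4.6000°) = (59.488, -14.331). WV is perpendicular to VU; with |VU| = 16.3 on the left of WV, U = V + 16.3·(0.080199, 0.99678) = (60.795, 1.9162). Then |LU| = |U − L| = 60.825.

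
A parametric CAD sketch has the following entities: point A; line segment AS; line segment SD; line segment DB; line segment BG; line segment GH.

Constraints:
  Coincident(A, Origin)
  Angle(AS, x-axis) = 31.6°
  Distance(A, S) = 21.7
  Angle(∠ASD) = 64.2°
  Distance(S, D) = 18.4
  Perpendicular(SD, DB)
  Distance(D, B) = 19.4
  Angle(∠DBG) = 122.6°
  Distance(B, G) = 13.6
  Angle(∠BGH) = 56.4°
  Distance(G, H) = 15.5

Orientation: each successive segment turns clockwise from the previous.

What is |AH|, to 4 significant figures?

8.602

∠DBG = 122.6° gives BG at 128.4° from the x-axis; with |BG| = 13.6, G = (-7.406, 1.762). ∠BGH = 56.4° gives GH at 4.800° from the x-axis; with |GH| = 15.5, H = (8.039, 3.059). Then |AH| = |H − A| = 8.602.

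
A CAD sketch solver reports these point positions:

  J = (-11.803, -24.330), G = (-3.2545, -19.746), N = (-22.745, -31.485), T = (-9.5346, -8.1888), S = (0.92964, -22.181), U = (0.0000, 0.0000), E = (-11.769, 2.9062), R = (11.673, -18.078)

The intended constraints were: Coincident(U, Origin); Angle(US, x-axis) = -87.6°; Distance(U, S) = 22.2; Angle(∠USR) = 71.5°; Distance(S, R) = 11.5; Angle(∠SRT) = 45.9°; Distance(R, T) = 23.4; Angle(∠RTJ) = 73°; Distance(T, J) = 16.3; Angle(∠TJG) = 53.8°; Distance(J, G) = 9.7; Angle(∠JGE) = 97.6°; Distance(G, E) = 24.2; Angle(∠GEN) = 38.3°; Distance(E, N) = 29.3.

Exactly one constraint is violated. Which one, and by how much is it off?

Distance(E, N) = 29.3 — off by 6.80.

U = (0.00, 0.00) ✓; US at -87.60° ✓; |US| = 22.20 ✓; ∠USR = 71.50° ✓; |SR| = 11.50 ✓; ∠SRT = 45.90° ✓; |RT| = 23.40 ✓; ∠RTJ = 73.00° ✓; |TJ| = 16.30 ✓; ∠TJG = 53.80° ✓; |JG| = 9.700 ✓; ∠JGE = 97.60° ✓; |GE| = 24.20 ✓; ∠GEN = 38.30° ✓; |EN| = 36.10 ✗.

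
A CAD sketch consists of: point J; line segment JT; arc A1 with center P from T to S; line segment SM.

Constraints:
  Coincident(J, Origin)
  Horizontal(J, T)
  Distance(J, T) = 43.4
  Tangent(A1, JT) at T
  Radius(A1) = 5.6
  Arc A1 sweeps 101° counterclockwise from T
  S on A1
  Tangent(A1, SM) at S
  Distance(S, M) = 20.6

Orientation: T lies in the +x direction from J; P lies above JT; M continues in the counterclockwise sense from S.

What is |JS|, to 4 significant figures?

49.35

J is at the origin; JT is horizontal with |JT| = 43.4 and T on the +x side, so T = (43.40, 0.000). The tangent condition forces PT to be normal to JT, so P = T + (0, 5.6) = (43.40, 5.600). On A1, T sits at bearing -90° from P; a 101° counterclockwise sweep puts S at bearing 11°, so S = P + 5.6·(cos 11°, sin 11°) = (48.90, 6.669). Then |JS| = |S − J| = 49.35.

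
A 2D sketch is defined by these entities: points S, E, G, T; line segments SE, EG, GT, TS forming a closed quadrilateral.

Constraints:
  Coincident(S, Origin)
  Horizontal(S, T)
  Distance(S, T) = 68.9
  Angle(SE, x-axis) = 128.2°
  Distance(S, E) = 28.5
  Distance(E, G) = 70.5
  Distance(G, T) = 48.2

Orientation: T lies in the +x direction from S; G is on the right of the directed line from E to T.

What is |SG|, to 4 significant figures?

42.17

Checks: |EG| = 70.50 ✓; |GT| = 48.20 ✓.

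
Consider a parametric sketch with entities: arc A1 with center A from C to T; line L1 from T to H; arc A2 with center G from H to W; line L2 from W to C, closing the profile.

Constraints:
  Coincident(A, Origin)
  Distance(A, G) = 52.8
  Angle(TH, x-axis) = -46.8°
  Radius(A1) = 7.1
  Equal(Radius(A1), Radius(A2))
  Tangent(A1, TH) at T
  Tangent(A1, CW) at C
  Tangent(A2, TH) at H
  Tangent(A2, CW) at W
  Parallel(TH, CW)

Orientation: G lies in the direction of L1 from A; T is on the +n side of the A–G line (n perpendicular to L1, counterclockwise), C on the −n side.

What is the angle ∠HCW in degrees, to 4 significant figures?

15.05°

Tangency of A1 to both parallel lines with radius 7.1 puts T and C at A ± 7.1·n: T = (5.176, 4.860), C = (-5.176, -4.860). Equal radii place H and W the same way about G: H = G + 7.1·n = (41.32, -33.63), W = G − 7.1·n = (30.97, -43.35). Then cos ∠HCW = CH·CW / (|CH||CW|), giving 15.05°.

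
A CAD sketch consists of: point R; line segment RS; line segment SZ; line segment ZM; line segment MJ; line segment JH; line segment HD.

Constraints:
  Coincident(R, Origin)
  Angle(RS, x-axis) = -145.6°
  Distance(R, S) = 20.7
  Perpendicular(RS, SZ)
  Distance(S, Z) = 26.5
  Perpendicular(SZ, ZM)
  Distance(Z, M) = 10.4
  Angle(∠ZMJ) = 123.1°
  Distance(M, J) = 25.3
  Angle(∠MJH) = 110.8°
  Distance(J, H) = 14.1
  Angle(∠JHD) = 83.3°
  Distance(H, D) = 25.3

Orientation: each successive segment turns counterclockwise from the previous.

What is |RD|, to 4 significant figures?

25.86

∠MJH = 110.8° gives JH at 160.5° from the x-axis; with |JH| = 14.1, H = (-7.392, 2.315). ∠JHD = 83.3° gives HD at -102.8° from the x-axis; with |HD| = 25.3, D = (-13.00, -22.36). Then |RD| = |D − R| = 25.86.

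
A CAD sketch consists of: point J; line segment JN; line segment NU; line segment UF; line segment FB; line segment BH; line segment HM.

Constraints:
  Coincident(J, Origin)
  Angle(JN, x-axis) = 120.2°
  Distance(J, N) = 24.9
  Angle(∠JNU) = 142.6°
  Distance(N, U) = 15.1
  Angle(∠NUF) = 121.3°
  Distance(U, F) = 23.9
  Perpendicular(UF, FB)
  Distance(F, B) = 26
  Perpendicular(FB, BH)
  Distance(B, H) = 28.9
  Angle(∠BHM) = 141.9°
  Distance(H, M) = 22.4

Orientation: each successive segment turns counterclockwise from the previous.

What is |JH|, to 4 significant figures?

11.66

J is at the origin; JN runs at 120.2° with length 24.9, so N = (-12.53, 21.52). ∠JNU = 142.6° gives NU at 157.6° from the x-axis; with |NU| = 15.1, U = (-26.49, 27.27). ∠NUF = 121.3° gives UF at -143.7° from the x-axis; with |UF| = 23.9, F = (-45.75, 13.13). UF is perpendicular to FB, so FB runs at -53.70°; with |FB| = 26.0, B = (-30.36, -7.829). FB ⟂ BH, so BH runs at 36.30°; with |BH| = 28.9, H = (-7.064, 9.281). Then |JH| = |H − J| = 11.66.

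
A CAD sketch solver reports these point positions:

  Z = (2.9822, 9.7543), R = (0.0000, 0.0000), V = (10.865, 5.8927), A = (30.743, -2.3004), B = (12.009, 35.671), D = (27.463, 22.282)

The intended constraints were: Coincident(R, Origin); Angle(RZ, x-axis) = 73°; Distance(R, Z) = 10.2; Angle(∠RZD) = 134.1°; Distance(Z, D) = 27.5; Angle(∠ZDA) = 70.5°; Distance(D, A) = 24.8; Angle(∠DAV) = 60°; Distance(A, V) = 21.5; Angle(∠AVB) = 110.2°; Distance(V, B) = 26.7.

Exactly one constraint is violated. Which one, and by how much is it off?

Distance(V, B) = 26.7 — off by 3.10.

R = (0.00, 0.00) ✓; RZ at 73.00° ✓; |RZ| = 10.20 ✓; ∠RZD = 134.1° ✓; |ZD| = 27.50 ✓; ∠ZDA = 70.50° ✓; |DA| = 24.80 ✓; ∠DAV = 60.00° ✓; |AV| = 21.50 ✓; ∠AVB = 110.2° ✓; |VB| = 29.80 ✗.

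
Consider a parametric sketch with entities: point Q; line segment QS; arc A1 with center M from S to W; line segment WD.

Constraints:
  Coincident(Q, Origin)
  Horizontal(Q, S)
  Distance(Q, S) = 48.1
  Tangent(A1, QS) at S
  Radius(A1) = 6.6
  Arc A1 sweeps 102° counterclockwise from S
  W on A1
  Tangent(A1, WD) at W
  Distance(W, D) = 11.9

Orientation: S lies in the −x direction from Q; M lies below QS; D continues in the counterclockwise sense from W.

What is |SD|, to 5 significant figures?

20.012

On A1, S sits at bearing 90° from M; a 102° counterclockwise sweep puts W at bearing 192°, so W = M + 6.6·(cos 192°, sin 192°) = (-54.556, -7.9722). A1 meets WD tangentially, so MW is at right angles to WD, so WD runs along (−sin 192°, cos 192°); with |WD| = 11.9, D = (-52.082, -19.612). Then |SD| = |D − S| = 20.012.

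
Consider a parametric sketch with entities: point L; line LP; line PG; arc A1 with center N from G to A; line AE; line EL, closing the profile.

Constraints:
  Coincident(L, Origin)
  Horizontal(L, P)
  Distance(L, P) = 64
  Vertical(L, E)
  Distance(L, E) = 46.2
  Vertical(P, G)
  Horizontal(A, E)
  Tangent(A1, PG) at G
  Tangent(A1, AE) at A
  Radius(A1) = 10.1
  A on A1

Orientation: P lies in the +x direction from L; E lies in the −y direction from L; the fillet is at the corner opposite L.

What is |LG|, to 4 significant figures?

73.48

The virtual corner opposite L is at (64.00, -46.20). Tangency of A1 to PG means the radius NG is perpendicular to PG and the tangent condition forces NA to be normal to AE, with radius 10.1, so the center N sits 10.1 in from both sides at N = (53.90, -36.10). That places the tangent points at G = (64.00, -36.10) on PG and A = (53.90, -46.20) on AE. Then |LG| = |G − L| = 73.48.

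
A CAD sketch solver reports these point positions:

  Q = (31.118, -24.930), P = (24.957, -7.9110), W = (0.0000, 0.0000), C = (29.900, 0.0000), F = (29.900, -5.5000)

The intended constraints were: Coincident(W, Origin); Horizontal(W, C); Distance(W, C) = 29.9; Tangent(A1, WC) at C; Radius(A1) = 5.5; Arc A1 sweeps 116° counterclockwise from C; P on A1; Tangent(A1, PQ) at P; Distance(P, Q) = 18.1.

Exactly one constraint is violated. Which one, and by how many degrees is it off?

Tangent(A1, PQ) at P — off by 6.10°.

W = (0.00, 0.00) ✓; W.y = 0.00, C.y = 0.00 ✓; |WC| = 29.90 ✓; ∠(FC, CW) = 90.00° ✓; |FC| = 5.500 ✓; bearing(F→P) − bearing(F→C) = 116.0° ✓; |FP| = 5.500 ✓; ∠(FP, PQ) = 96.10° ✗; |PQ| = 18.10 ✓.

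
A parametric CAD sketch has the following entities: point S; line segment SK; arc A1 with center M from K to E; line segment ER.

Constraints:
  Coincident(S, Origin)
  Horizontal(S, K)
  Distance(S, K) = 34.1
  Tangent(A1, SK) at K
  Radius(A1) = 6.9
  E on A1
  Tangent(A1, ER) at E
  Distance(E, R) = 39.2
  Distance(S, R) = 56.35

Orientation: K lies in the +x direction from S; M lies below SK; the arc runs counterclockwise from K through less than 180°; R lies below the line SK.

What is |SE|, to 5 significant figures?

28.304

S is at the origin; SK is horizontal with |SK| = 34.1 and K on the +x side, so K = (34.100, 0.0000). A1 meets SK tangentially, so MK is at right angles to SK, so M = K + (0, -6.9) = (34.100, -6.9000). Since ME ⟂ ER (tangency), |MR| = √(6.9² + 39.2²) = 39.803 regardless of where E sits on A1. So R lies on both circle(S, 56.35) and circle(M, 39.803); the below-SK intersection is R = (31.643, -46.627). E is the foot of the tangent from R: E = (27.244, -7.6744).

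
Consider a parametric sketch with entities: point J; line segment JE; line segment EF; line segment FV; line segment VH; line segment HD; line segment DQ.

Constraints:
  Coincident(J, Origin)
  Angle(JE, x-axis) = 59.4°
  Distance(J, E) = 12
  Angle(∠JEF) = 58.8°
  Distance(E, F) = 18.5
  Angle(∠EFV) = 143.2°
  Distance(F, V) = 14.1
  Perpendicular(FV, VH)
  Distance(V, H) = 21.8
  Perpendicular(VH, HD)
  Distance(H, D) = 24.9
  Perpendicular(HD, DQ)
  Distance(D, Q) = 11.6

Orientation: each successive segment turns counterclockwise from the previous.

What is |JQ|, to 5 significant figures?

8.9165

VH ⟂ HD, so HD runs at 37.400°; with |HD| = 24.9, D = (9.4300, -0.62340). HD is perpendicular to DQ, so DQ runs at 127.40°; with |DQ| = 11.6, Q = (2.3844, 8.5918). Then |JQ| = |Q − J| = 8.9165.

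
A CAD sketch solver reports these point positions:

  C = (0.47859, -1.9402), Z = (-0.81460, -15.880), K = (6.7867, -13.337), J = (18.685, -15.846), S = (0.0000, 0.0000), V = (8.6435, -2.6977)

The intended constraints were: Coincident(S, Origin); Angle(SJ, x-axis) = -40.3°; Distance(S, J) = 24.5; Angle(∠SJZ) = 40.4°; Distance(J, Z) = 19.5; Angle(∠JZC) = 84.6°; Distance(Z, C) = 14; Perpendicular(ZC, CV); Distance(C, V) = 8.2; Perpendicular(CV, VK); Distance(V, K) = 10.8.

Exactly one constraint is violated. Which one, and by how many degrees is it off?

Perpendicular(CV, VK) — off by 4.60°.

S = (0.00, 0.00) ✓; SJ at -40.30° ✓; |SJ| = 24.50 ✓; ∠SJZ = 40.40° ✓; |JZ| = 19.50 ✓; ∠JZC = 84.60° ✓; |ZC| = 14.00 ✓; ∠(ZC, CV) = 90.00° ✓; |CV| = 8.200 ✓; ∠(CV, VK) = 94.60° ✗; |VK| = 10.80 ✓.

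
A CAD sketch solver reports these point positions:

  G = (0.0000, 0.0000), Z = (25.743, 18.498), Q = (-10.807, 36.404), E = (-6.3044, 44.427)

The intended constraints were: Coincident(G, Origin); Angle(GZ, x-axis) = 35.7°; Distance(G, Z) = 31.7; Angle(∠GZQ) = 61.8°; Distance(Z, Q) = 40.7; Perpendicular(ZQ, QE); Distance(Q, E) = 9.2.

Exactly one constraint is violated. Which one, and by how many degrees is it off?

Perpendicular(ZQ, QE) — off by 3.20°.

G = (0.00, 0.00) ✓; GZ at 35.70° ✓; |GZ| = 31.70 ✓; ∠GZQ = 61.80° ✓; |ZQ| = 40.70 ✓; ∠(ZQ, QE) = 93.20° ✗; |QE| = 9.200 ✓.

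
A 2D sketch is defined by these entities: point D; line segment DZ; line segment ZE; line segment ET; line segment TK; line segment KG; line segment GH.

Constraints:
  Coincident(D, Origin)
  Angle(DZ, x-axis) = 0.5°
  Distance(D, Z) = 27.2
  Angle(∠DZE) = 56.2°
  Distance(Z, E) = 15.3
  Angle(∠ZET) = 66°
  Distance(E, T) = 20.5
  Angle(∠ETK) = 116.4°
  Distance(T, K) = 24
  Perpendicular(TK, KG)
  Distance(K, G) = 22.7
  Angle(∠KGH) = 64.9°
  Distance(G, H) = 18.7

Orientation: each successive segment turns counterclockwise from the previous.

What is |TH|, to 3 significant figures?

16.4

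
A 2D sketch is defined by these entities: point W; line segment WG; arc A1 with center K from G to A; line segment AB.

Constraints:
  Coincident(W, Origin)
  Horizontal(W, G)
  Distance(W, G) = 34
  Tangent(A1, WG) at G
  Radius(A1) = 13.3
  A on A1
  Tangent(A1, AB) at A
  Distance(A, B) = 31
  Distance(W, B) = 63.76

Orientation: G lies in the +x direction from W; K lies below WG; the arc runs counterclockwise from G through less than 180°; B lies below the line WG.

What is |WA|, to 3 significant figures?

32.8

Checks: ∠(KG, GW) = 90.00° ✓; |KG| = 13.30 ✓; |KA| = 13.30 ✓; ∠(KA, AB) = 90.00° ✓; |AB| = 31.00 ✓; |WB| = 63.76 ✓.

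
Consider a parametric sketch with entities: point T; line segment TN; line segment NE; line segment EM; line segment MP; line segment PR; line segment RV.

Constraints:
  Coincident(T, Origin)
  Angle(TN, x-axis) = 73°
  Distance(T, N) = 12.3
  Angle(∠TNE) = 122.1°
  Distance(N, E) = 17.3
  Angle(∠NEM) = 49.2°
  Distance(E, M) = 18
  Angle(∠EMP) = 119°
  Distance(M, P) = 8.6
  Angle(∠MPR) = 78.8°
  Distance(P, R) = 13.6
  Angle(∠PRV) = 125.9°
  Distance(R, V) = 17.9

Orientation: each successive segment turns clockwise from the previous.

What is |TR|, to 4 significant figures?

14.25

∠EMP = 119.0° gives MP at -176.7° from the x-axis; with |MP| = 8.6, P = (3.907, -0.4452). ∠MPR = 78.8° gives PR at 82.10° from the x-axis; with |PR| = 13.6, R = (5.776, 13.03). Then |TR| = |R − T| = 14.25.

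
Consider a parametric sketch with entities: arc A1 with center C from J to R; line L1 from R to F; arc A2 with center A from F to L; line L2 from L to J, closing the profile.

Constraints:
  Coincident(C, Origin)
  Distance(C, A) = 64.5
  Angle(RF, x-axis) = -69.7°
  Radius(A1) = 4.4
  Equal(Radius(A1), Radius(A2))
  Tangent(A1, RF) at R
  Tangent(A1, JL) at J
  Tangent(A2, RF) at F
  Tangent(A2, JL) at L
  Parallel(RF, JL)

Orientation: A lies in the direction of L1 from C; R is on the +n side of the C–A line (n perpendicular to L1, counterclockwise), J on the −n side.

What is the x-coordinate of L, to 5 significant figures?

18.251

Tangency of A1 to both parallel lines with radius 4.4 puts R and J at C ± 4.4·n: R = (4.1267, 1.5265), J = (-4.1267, -1.5265). Equal radii place F and L the same way about A: F = A + 4.4·n = (26.504, -58.967), L = A − 4.4·n = (18.251, -62.020). So L.x = 18.251.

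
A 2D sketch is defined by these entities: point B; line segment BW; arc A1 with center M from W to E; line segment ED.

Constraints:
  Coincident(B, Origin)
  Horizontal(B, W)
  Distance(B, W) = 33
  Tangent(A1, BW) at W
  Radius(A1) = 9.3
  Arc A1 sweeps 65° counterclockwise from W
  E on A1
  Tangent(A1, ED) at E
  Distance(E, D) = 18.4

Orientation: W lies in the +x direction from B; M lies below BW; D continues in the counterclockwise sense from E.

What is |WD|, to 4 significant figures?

27.36

B is at the origin; B and W share the same y with |BW| = 33.0 and W on the +x side, so W = (33.00, 0.000). A1 meets BW tangentially, so MW is at right angles to BW, so M = W + (0, -9.3) = (33.00, -9.300). On A1, W sits at bearing 90° from M; a 65° counterclockwise sweep puts E at bearing 155°, so E = M + 9.3·(cos 155°, sin 155°) = (24.57, -5.370). Since A1 is tangent to ED there, ME ⟂ ED, so ED runs along (−sin 155°, cos 155°); with |ED| = 18.4, D = (16.80, -22.05). Then |WD| = |D − W| = 27.36.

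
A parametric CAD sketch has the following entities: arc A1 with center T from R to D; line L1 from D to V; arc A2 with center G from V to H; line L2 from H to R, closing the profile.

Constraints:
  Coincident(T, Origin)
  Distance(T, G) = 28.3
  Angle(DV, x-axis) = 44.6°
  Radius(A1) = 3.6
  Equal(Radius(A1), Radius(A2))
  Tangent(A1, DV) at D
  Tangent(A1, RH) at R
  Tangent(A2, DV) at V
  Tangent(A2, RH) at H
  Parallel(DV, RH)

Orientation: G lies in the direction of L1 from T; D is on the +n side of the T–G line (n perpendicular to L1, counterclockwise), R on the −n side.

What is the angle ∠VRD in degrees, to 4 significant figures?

75.73°

The slot axis is L1's direction at 44.6°, so u = (cos 44.6°, sin 44.6°) = (0.7120, 0.7022) and n = (−sin 44.6°, cos 44.6°) = (-0.7022, 0.7120). T is at the origin and G lies 28.3 along u from T, so G = 28.3·u = (20.15, 19.87). Tangency of A1 to both parallel lines with radius 3.6 puts D and R at T ± 3.6·n: D = (-2.528, 2.563), R = (2.528, -2.563). Equal radii place V and H the same way about G: V = G + 3.6·n = (17.62, 22.43), H = G − 3.6·n = (22.68, 17.31). Then cos ∠VRD = RV·RD / (|RV||RD|), giving 75.73°.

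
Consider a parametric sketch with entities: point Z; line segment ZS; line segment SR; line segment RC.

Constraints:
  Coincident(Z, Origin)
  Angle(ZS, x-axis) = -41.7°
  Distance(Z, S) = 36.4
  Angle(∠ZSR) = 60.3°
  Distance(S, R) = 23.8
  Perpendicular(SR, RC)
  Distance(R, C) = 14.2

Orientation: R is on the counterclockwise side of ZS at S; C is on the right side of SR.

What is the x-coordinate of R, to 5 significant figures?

32.126

Z is at the origin; ZS runs at -41.7° with length 36.4, so S = 36.4·(cos -41.7°, sin -41.7°) = (27.178, -24.214). ∠ZSR = 60.3°, so SR runs at -41.7° + (180° − 60.3°) = 78.000° from the x-axis; with |SR| = 23.8, R = S + 23.8·(cos 78.000°, sin 78.000°) = (32.126, -0.93447). So R.x = 32.126.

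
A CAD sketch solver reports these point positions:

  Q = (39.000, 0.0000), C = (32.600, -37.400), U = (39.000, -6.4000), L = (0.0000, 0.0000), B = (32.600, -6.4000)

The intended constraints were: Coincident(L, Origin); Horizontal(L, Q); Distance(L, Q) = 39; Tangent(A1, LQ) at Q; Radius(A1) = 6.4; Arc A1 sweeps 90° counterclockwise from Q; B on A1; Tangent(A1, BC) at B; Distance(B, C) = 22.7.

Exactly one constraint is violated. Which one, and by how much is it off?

Distance(B, C) = 22.7 — off by 8.30.

L = (0.00, 0.00) ✓; L.y = 0.00, Q.y = 0.00 ✓; |LQ| = 39.00 ✓; ∠(UQ, QL) = 90.00° ✓; |UQ| = 6.400 ✓; bearing(U→B) − bearing(U→Q) = 90.00° ✓; |UB| = 6.400 ✓; ∠(UB, BC) = 90.00° ✓; |BC| = 31.00 ✗.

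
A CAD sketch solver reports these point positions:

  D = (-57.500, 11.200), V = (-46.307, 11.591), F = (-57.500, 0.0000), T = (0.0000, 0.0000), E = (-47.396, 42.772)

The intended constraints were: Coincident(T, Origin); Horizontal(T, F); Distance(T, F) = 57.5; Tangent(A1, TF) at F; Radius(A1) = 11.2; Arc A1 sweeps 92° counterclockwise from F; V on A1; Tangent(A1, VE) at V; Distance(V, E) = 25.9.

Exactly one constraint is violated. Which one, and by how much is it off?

Distance(V, E) = 25.9 — off by 5.30.

T = (0.00, 0.00) ✓; T.y = 0.00, F.y = 0.00 ✓; |TF| = 57.50 ✓; ∠(DF, FT) = 90.00° ✓; |DF| = 11.20 ✓; bearing(D→V) − bearing(D→F) = 92.00° ✓; |DV| = 11.20 ✓; ∠(DV, VE) = 90.00° ✓; |VE| = 31.20 ✗.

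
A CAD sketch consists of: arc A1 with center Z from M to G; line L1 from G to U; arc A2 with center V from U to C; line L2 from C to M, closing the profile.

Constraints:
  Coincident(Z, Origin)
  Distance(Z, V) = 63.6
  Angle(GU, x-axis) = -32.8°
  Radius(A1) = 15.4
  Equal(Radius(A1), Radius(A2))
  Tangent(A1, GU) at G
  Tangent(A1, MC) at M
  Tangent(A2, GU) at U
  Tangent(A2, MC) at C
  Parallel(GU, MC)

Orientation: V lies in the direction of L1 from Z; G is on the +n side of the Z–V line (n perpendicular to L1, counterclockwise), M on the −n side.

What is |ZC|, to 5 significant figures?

65.438

Tangency of A1 to both parallel lines with radius 15.4 puts G and M at Z ± 15.4·n: G = (8.3423, 12.945), M = (-8.3423, -12.945). Equal radii place U and C the same way about V: U = V + 15.4·n = (61.802, -21.508), C = V − 15.4·n = (45.118, -47.397). Then |ZC| = |C − Z| = 65.438.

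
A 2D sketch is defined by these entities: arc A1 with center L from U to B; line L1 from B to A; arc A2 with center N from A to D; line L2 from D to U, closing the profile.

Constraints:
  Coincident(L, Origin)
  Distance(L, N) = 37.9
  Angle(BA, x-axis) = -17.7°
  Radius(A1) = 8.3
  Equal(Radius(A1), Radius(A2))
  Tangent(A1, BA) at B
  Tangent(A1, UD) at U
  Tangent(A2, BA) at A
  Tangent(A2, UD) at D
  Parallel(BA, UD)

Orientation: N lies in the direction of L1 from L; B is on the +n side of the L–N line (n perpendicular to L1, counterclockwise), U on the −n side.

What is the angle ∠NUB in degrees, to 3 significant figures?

77.6°

L is at the origin and N lies 37.9 along u from L, so N = 37.9·u = (36.1, -11.5). Tangency of A1 to both parallel lines with radius 8.3 puts B and U at L ± 8.3·n: B = (2.52, 7.91), U = (-2.52, -7.91). Then cos ∠NUB = UN·UB / (|UN||UB|), giving 77.6°.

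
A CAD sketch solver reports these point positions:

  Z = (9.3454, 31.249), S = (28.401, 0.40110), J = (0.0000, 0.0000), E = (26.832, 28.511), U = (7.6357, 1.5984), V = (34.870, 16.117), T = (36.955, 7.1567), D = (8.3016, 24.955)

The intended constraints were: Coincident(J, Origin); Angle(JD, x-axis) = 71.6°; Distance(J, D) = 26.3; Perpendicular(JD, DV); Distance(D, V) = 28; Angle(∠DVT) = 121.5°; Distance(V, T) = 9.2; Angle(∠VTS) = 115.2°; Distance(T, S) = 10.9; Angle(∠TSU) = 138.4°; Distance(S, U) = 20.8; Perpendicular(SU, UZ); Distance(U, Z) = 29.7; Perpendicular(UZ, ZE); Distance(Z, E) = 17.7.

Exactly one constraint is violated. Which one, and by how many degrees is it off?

Perpendicular(UZ, ZE) — off by 5.60°.

J = (0.00, 0.00) ✓; JD at 71.60° ✓; |JD| = 26.30 ✓; ∠(JD, DV) = 90.00° ✓; |DV| = 28.00 ✓; ∠DVT = 121.5° ✓; |VT| = 9.200 ✓; ∠VTS = 115.2° ✓; |TS| = 10.90 ✓; ∠TSU = 138.4° ✓; |SU| = 20.80 ✓; ∠(SU, UZ) = 90.00° ✓; |UZ| = 29.70 ✓; ∠(UZ, ZE) = 95.60° ✗; |ZE| = 17.70 ✓.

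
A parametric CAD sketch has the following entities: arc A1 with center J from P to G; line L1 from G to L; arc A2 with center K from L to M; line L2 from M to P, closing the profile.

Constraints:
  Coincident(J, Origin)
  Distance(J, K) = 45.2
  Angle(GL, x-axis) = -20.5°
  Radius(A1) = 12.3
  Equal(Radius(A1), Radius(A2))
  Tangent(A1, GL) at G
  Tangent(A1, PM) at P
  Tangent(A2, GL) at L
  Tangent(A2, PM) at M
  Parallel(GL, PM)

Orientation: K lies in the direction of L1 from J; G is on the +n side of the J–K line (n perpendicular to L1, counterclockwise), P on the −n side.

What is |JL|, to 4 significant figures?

46.84

The slot axis is L1's direction at -20.5°, so u = (cos -20.5°, sin -20.5°) = (0.9367, -0.3502) and n = (−sin -20.5°, cos -20.5°) = (0.3502, 0.9367). J is at the origin and K lies 45.2 along u from J, so K = 45.2·u = (42.34, -15.83). Tangency of A1 to both parallel lines with radius 12.3 puts G and P at J ± 12.3·n: G = (4.308, 11.52), P = (-4.308, -11.52). Equal radii place L and M the same way about K: L = K + 12.3·n = (46.65, -4.308), M = K − 12.3·n = (38.03, -27.35). Then |JL| = |L − J| = 46.84.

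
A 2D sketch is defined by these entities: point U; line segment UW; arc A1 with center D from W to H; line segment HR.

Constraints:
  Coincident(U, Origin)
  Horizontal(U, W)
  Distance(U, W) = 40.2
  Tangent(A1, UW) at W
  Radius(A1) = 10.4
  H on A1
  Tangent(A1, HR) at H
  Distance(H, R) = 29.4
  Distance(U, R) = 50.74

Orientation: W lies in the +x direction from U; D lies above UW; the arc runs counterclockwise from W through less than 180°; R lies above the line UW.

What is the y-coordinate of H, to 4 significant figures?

16.61

Checks: U.y = 0.00, W.y = 0.00 ✓; |DW| = 10.40 ✓; |DH| = 10.40 ✓; ∠(DH, HR) = 90.00° ✓; |HR| = 29.40 ✓; |UR| = 50.74 ✓.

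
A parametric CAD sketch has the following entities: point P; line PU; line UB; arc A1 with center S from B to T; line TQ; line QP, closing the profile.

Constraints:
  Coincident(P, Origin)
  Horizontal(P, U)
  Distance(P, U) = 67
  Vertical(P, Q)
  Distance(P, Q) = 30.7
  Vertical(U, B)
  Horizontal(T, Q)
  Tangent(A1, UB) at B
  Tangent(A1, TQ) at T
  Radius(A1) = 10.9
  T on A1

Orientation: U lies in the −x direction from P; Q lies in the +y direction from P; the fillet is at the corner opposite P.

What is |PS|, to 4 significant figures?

59.49

P is at the origin; P and U share the same y with |PU| = 67.0 and U on the −x side, so U = (-67.00, 0.000). PQ is vertical with |PQ| = 30.7 and Q on the +y side, so Q = (0.000, 30.70). The virtual corner opposite P is at (-67.00, 30.70). The tangent condition forces SB to be normal to UB and A1 meets TQ tangentially, so ST is at right angles to TQ, with radius 10.9, so the center S sits 10.9 in from both sides at S = (-56.10, 19.80). Then |PS| = |S − P| = 59.49.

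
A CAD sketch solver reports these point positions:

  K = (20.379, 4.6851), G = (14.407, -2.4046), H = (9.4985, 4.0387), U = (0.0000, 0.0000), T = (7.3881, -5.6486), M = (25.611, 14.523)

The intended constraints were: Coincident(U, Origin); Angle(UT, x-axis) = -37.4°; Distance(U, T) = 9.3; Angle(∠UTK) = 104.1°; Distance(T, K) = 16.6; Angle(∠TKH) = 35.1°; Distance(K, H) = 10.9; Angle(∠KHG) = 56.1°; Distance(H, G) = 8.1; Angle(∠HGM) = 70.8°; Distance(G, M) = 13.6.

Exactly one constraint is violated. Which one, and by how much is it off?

Distance(G, M) = 13.6 — off by 6.70.

U = (0.00, 0.00) ✓; UT at -37.40° ✓; |UT| = 9.300 ✓; ∠UTK = 104.1° ✓; |TK| = 16.60 ✓; ∠TKH = 35.10° ✓; |KH| = 10.90 ✓; ∠KHG = 56.10° ✓; |HG| = 8.100 ✓; ∠HGM = 70.80° ✓; |GM| = 20.30 ✗.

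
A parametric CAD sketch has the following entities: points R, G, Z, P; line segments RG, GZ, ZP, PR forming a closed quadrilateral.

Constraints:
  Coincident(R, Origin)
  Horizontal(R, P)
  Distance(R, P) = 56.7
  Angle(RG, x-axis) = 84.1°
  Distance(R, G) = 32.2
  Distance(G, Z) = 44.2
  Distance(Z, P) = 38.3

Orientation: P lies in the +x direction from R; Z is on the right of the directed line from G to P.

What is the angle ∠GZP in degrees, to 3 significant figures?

97.7°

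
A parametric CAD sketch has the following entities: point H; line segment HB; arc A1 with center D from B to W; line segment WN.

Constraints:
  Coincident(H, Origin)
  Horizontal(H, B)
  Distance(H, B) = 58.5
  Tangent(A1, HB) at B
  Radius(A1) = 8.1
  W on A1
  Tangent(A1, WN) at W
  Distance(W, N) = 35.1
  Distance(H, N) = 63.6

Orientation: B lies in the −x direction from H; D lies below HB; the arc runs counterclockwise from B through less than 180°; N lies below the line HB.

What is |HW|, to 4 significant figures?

66.59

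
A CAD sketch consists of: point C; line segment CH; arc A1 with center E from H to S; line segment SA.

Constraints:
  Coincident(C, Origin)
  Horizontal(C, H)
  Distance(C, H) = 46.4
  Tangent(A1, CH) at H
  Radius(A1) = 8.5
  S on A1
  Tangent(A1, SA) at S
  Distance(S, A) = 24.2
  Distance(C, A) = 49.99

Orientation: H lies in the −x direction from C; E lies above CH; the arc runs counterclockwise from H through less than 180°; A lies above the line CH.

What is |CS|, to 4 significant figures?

38.84

Checks: ∠(EH, HC) = 90.00° ✓; |EH| = 8.500 ✓; |ES| = 8.500 ✓; ∠(ES, SA) = 90.00° ✓; |SA| = 24.20 ✓; |CA| = 49.99 ✓.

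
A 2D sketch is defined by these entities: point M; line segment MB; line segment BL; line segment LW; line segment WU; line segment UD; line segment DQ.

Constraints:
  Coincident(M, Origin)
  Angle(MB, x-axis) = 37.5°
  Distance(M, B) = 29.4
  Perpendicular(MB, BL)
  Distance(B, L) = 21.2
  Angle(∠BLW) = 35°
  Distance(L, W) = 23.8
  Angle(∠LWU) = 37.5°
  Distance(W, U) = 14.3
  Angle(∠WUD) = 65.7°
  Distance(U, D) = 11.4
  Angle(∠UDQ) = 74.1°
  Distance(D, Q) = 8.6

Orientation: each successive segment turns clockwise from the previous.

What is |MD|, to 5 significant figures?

26.174

M is at the origin; MB runs at 37.5° with length 29.4, so B = (23.325, 17.898). MB ⟂ BL, so BL runs at -52.500°; with |BL| = 21.2, L = (36.230, 1.0785). ∠BLW = 35.0° gives LW at 162.50° from the x-axis; with |LW| = 23.8, W = (13.532, 8.2353). ∠LWU = 37.5° gives WU at 20.000° from the x-axis; with |WU| = 14.3, U = (26.969, 13.126). ∠WUD = 65.7° gives UD at -94.300° from the x-axis; with |UD| = 11.4, D = (26.115, 1.7583). Then |MD| = |D − M| = 26.174.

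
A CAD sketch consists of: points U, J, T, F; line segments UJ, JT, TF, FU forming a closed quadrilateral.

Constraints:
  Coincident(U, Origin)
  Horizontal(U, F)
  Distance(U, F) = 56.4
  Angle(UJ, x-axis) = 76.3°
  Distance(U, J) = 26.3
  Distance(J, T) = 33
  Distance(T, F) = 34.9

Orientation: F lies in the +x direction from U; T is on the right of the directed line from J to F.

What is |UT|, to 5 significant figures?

21.984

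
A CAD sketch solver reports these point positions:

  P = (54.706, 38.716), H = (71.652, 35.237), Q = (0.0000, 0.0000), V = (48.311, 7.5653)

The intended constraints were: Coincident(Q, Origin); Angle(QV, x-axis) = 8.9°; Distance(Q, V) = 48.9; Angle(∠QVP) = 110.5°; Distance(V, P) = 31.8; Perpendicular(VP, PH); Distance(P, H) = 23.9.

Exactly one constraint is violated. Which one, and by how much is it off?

Distance(P, H) = 23.9 — off by 6.60.

Q = (0.00, 0.00) ✓; QV at 8.900° ✓; |QV| = 48.90 ✓; ∠QVP = 110.5° ✓; |VP| = 31.80 ✓; ∠(VP, PH) = 90.00° ✓; |PH| = 17.30 ✗.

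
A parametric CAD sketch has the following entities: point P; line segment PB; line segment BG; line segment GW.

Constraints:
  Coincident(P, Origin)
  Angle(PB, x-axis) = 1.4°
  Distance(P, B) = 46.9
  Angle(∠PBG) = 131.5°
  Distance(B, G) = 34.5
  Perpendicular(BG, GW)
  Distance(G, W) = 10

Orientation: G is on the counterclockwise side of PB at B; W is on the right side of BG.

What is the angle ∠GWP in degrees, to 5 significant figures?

55.467°

∠PBG = 131.5°, so BG runs at 1.4° + (180° − 131.5°) = 49.900° from the x-axis; with |BG| = 34.5, G = B + 34.5·(cos 49.900°, sin 49.900°) = (69.108, 27.536). BG is perpendicular to GW; with |GW| = 10.0 on the right of BG, W = G + 10.0·(0.76492, -0.64412) = (76.757, 21.094). Then cos ∠GWP = WG·WP / (|WG||WP|), giving 55.467°.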